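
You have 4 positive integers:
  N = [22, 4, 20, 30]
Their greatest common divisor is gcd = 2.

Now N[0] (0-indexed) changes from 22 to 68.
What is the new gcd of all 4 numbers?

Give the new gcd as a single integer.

Numbers: [22, 4, 20, 30], gcd = 2
Change: index 0, 22 -> 68
gcd of the OTHER numbers (without index 0): gcd([4, 20, 30]) = 2
New gcd = gcd(g_others, new_val) = gcd(2, 68) = 2

Answer: 2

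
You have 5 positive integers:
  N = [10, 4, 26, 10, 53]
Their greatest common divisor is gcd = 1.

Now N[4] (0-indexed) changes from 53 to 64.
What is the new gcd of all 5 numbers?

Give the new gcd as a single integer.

Answer: 2

Derivation:
Numbers: [10, 4, 26, 10, 53], gcd = 1
Change: index 4, 53 -> 64
gcd of the OTHER numbers (without index 4): gcd([10, 4, 26, 10]) = 2
New gcd = gcd(g_others, new_val) = gcd(2, 64) = 2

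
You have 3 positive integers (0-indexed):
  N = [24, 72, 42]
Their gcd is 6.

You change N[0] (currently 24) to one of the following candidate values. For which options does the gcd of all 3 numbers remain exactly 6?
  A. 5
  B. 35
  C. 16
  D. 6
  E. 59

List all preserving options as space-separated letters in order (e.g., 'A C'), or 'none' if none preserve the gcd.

Old gcd = 6; gcd of others (without N[0]) = 6
New gcd for candidate v: gcd(6, v). Preserves old gcd iff gcd(6, v) = 6.
  Option A: v=5, gcd(6,5)=1 -> changes
  Option B: v=35, gcd(6,35)=1 -> changes
  Option C: v=16, gcd(6,16)=2 -> changes
  Option D: v=6, gcd(6,6)=6 -> preserves
  Option E: v=59, gcd(6,59)=1 -> changes

Answer: D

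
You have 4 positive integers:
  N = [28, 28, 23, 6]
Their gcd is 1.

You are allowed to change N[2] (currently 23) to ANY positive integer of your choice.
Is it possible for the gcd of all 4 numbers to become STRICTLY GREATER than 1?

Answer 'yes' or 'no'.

Answer: yes

Derivation:
Current gcd = 1
gcd of all OTHER numbers (without N[2]=23): gcd([28, 28, 6]) = 2
The new gcd after any change is gcd(2, new_value).
This can be at most 2.
Since 2 > old gcd 1, the gcd CAN increase (e.g., set N[2] = 2).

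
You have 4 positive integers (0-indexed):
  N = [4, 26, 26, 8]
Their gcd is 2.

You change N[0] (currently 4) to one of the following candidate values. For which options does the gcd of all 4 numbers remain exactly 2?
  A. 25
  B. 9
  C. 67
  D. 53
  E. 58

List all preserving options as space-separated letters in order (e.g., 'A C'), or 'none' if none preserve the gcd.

Answer: E

Derivation:
Old gcd = 2; gcd of others (without N[0]) = 2
New gcd for candidate v: gcd(2, v). Preserves old gcd iff gcd(2, v) = 2.
  Option A: v=25, gcd(2,25)=1 -> changes
  Option B: v=9, gcd(2,9)=1 -> changes
  Option C: v=67, gcd(2,67)=1 -> changes
  Option D: v=53, gcd(2,53)=1 -> changes
  Option E: v=58, gcd(2,58)=2 -> preserves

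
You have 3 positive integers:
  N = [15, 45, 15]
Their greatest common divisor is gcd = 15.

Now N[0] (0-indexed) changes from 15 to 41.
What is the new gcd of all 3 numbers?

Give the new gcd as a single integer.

Numbers: [15, 45, 15], gcd = 15
Change: index 0, 15 -> 41
gcd of the OTHER numbers (without index 0): gcd([45, 15]) = 15
New gcd = gcd(g_others, new_val) = gcd(15, 41) = 1

Answer: 1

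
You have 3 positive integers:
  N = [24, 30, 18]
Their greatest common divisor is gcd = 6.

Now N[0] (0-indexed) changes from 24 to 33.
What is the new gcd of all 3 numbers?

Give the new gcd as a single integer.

Answer: 3

Derivation:
Numbers: [24, 30, 18], gcd = 6
Change: index 0, 24 -> 33
gcd of the OTHER numbers (without index 0): gcd([30, 18]) = 6
New gcd = gcd(g_others, new_val) = gcd(6, 33) = 3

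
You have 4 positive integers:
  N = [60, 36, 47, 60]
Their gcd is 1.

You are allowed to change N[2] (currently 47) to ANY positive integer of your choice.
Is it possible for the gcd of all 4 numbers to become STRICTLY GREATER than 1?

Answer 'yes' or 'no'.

Current gcd = 1
gcd of all OTHER numbers (without N[2]=47): gcd([60, 36, 60]) = 12
The new gcd after any change is gcd(12, new_value).
This can be at most 12.
Since 12 > old gcd 1, the gcd CAN increase (e.g., set N[2] = 12).

Answer: yes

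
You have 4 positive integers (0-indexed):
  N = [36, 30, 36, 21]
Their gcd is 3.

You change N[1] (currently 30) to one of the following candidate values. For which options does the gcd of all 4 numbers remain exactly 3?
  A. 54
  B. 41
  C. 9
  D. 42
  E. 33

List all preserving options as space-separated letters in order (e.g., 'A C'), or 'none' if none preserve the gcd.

Old gcd = 3; gcd of others (without N[1]) = 3
New gcd for candidate v: gcd(3, v). Preserves old gcd iff gcd(3, v) = 3.
  Option A: v=54, gcd(3,54)=3 -> preserves
  Option B: v=41, gcd(3,41)=1 -> changes
  Option C: v=9, gcd(3,9)=3 -> preserves
  Option D: v=42, gcd(3,42)=3 -> preserves
  Option E: v=33, gcd(3,33)=3 -> preserves

Answer: A C D E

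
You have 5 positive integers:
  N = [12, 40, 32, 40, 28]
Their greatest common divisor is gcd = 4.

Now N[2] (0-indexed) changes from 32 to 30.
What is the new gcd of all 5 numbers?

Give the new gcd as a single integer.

Answer: 2

Derivation:
Numbers: [12, 40, 32, 40, 28], gcd = 4
Change: index 2, 32 -> 30
gcd of the OTHER numbers (without index 2): gcd([12, 40, 40, 28]) = 4
New gcd = gcd(g_others, new_val) = gcd(4, 30) = 2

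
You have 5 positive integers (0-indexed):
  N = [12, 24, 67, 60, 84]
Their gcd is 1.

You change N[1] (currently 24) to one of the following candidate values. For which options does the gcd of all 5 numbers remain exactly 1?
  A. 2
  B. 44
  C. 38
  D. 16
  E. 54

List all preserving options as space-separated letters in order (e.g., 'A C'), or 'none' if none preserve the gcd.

Old gcd = 1; gcd of others (without N[1]) = 1
New gcd for candidate v: gcd(1, v). Preserves old gcd iff gcd(1, v) = 1.
  Option A: v=2, gcd(1,2)=1 -> preserves
  Option B: v=44, gcd(1,44)=1 -> preserves
  Option C: v=38, gcd(1,38)=1 -> preserves
  Option D: v=16, gcd(1,16)=1 -> preserves
  Option E: v=54, gcd(1,54)=1 -> preserves

Answer: A B C D E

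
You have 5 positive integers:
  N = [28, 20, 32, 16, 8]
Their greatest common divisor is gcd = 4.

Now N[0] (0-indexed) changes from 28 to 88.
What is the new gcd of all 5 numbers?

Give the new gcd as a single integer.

Answer: 4

Derivation:
Numbers: [28, 20, 32, 16, 8], gcd = 4
Change: index 0, 28 -> 88
gcd of the OTHER numbers (without index 0): gcd([20, 32, 16, 8]) = 4
New gcd = gcd(g_others, new_val) = gcd(4, 88) = 4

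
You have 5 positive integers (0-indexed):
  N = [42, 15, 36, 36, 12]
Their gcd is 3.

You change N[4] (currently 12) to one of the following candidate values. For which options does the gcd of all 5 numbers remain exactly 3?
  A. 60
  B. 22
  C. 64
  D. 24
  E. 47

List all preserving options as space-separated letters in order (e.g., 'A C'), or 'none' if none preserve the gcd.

Old gcd = 3; gcd of others (without N[4]) = 3
New gcd for candidate v: gcd(3, v). Preserves old gcd iff gcd(3, v) = 3.
  Option A: v=60, gcd(3,60)=3 -> preserves
  Option B: v=22, gcd(3,22)=1 -> changes
  Option C: v=64, gcd(3,64)=1 -> changes
  Option D: v=24, gcd(3,24)=3 -> preserves
  Option E: v=47, gcd(3,47)=1 -> changes

Answer: A D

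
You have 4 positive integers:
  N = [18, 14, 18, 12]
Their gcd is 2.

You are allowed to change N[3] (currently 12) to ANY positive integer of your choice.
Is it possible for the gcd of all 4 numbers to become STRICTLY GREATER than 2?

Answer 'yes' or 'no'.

Current gcd = 2
gcd of all OTHER numbers (without N[3]=12): gcd([18, 14, 18]) = 2
The new gcd after any change is gcd(2, new_value).
This can be at most 2.
Since 2 = old gcd 2, the gcd can only stay the same or decrease.

Answer: no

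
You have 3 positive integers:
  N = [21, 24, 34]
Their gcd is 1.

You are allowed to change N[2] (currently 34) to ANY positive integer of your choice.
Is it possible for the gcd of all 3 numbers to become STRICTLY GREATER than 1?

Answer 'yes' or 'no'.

Current gcd = 1
gcd of all OTHER numbers (without N[2]=34): gcd([21, 24]) = 3
The new gcd after any change is gcd(3, new_value).
This can be at most 3.
Since 3 > old gcd 1, the gcd CAN increase (e.g., set N[2] = 3).

Answer: yes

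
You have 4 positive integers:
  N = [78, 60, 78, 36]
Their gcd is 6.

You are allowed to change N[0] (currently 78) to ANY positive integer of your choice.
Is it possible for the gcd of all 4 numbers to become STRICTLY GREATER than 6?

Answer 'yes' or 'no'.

Current gcd = 6
gcd of all OTHER numbers (without N[0]=78): gcd([60, 78, 36]) = 6
The new gcd after any change is gcd(6, new_value).
This can be at most 6.
Since 6 = old gcd 6, the gcd can only stay the same or decrease.

Answer: no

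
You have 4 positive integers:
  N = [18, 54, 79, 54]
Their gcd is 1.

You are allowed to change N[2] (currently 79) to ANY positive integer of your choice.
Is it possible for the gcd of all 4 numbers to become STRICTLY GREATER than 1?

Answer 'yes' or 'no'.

Answer: yes

Derivation:
Current gcd = 1
gcd of all OTHER numbers (without N[2]=79): gcd([18, 54, 54]) = 18
The new gcd after any change is gcd(18, new_value).
This can be at most 18.
Since 18 > old gcd 1, the gcd CAN increase (e.g., set N[2] = 18).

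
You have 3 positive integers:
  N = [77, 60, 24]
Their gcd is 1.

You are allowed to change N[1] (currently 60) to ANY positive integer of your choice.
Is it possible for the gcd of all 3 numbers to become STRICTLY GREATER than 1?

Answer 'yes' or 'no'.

Answer: no

Derivation:
Current gcd = 1
gcd of all OTHER numbers (without N[1]=60): gcd([77, 24]) = 1
The new gcd after any change is gcd(1, new_value).
This can be at most 1.
Since 1 = old gcd 1, the gcd can only stay the same or decrease.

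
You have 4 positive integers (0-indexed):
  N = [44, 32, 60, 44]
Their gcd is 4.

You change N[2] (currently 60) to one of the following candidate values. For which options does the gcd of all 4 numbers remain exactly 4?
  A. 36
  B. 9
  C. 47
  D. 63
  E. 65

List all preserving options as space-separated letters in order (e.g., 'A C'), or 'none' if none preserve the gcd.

Old gcd = 4; gcd of others (without N[2]) = 4
New gcd for candidate v: gcd(4, v). Preserves old gcd iff gcd(4, v) = 4.
  Option A: v=36, gcd(4,36)=4 -> preserves
  Option B: v=9, gcd(4,9)=1 -> changes
  Option C: v=47, gcd(4,47)=1 -> changes
  Option D: v=63, gcd(4,63)=1 -> changes
  Option E: v=65, gcd(4,65)=1 -> changes

Answer: A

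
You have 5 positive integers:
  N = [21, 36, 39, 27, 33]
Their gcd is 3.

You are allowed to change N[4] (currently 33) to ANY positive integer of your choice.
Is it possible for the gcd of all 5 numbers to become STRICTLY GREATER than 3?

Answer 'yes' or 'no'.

Current gcd = 3
gcd of all OTHER numbers (without N[4]=33): gcd([21, 36, 39, 27]) = 3
The new gcd after any change is gcd(3, new_value).
This can be at most 3.
Since 3 = old gcd 3, the gcd can only stay the same or decrease.

Answer: no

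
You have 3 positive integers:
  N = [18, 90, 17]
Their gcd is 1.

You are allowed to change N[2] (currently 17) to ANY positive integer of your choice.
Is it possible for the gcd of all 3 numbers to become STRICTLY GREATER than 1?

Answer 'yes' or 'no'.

Current gcd = 1
gcd of all OTHER numbers (without N[2]=17): gcd([18, 90]) = 18
The new gcd after any change is gcd(18, new_value).
This can be at most 18.
Since 18 > old gcd 1, the gcd CAN increase (e.g., set N[2] = 18).

Answer: yes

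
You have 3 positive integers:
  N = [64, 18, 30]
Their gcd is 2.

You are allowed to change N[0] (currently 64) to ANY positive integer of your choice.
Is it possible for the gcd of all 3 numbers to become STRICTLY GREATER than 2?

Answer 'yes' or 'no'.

Current gcd = 2
gcd of all OTHER numbers (without N[0]=64): gcd([18, 30]) = 6
The new gcd after any change is gcd(6, new_value).
This can be at most 6.
Since 6 > old gcd 2, the gcd CAN increase (e.g., set N[0] = 6).

Answer: yes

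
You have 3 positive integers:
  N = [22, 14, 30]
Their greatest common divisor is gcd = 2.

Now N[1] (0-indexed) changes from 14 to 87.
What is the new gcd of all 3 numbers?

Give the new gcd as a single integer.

Numbers: [22, 14, 30], gcd = 2
Change: index 1, 14 -> 87
gcd of the OTHER numbers (without index 1): gcd([22, 30]) = 2
New gcd = gcd(g_others, new_val) = gcd(2, 87) = 1

Answer: 1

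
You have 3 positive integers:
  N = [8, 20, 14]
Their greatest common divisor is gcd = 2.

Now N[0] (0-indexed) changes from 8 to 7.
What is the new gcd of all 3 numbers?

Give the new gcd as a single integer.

Answer: 1

Derivation:
Numbers: [8, 20, 14], gcd = 2
Change: index 0, 8 -> 7
gcd of the OTHER numbers (without index 0): gcd([20, 14]) = 2
New gcd = gcd(g_others, new_val) = gcd(2, 7) = 1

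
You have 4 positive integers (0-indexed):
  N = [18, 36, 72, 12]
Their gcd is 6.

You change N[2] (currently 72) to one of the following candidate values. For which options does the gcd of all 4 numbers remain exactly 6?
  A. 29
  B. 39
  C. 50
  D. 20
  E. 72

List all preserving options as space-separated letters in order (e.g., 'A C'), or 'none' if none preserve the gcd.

Old gcd = 6; gcd of others (without N[2]) = 6
New gcd for candidate v: gcd(6, v). Preserves old gcd iff gcd(6, v) = 6.
  Option A: v=29, gcd(6,29)=1 -> changes
  Option B: v=39, gcd(6,39)=3 -> changes
  Option C: v=50, gcd(6,50)=2 -> changes
  Option D: v=20, gcd(6,20)=2 -> changes
  Option E: v=72, gcd(6,72)=6 -> preserves

Answer: E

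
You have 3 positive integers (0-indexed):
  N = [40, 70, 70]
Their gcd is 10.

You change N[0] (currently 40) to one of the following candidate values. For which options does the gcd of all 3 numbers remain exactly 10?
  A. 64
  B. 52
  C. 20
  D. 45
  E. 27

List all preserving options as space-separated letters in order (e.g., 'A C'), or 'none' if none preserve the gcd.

Old gcd = 10; gcd of others (without N[0]) = 70
New gcd for candidate v: gcd(70, v). Preserves old gcd iff gcd(70, v) = 10.
  Option A: v=64, gcd(70,64)=2 -> changes
  Option B: v=52, gcd(70,52)=2 -> changes
  Option C: v=20, gcd(70,20)=10 -> preserves
  Option D: v=45, gcd(70,45)=5 -> changes
  Option E: v=27, gcd(70,27)=1 -> changes

Answer: C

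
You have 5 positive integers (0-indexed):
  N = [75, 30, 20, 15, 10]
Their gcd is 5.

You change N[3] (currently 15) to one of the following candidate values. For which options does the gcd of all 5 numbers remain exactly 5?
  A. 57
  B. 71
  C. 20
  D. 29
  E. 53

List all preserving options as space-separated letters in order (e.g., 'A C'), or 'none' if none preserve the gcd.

Answer: C

Derivation:
Old gcd = 5; gcd of others (without N[3]) = 5
New gcd for candidate v: gcd(5, v). Preserves old gcd iff gcd(5, v) = 5.
  Option A: v=57, gcd(5,57)=1 -> changes
  Option B: v=71, gcd(5,71)=1 -> changes
  Option C: v=20, gcd(5,20)=5 -> preserves
  Option D: v=29, gcd(5,29)=1 -> changes
  Option E: v=53, gcd(5,53)=1 -> changes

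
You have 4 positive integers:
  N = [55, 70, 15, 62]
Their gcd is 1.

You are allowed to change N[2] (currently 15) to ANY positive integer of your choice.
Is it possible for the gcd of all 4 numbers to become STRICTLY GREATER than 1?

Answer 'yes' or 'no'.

Answer: no

Derivation:
Current gcd = 1
gcd of all OTHER numbers (without N[2]=15): gcd([55, 70, 62]) = 1
The new gcd after any change is gcd(1, new_value).
This can be at most 1.
Since 1 = old gcd 1, the gcd can only stay the same or decrease.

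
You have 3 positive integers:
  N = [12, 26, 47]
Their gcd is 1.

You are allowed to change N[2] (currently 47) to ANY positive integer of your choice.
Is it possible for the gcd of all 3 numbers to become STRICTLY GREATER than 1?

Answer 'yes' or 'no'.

Current gcd = 1
gcd of all OTHER numbers (without N[2]=47): gcd([12, 26]) = 2
The new gcd after any change is gcd(2, new_value).
This can be at most 2.
Since 2 > old gcd 1, the gcd CAN increase (e.g., set N[2] = 2).

Answer: yes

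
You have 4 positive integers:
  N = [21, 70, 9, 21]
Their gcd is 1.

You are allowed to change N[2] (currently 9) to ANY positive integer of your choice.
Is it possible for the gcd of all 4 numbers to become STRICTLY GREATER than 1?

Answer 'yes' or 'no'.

Current gcd = 1
gcd of all OTHER numbers (without N[2]=9): gcd([21, 70, 21]) = 7
The new gcd after any change is gcd(7, new_value).
This can be at most 7.
Since 7 > old gcd 1, the gcd CAN increase (e.g., set N[2] = 7).

Answer: yes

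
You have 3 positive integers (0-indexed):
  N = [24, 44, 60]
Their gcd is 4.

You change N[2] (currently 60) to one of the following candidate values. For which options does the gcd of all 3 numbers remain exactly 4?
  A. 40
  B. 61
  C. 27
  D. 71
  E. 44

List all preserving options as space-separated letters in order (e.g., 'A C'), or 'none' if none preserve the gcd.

Old gcd = 4; gcd of others (without N[2]) = 4
New gcd for candidate v: gcd(4, v). Preserves old gcd iff gcd(4, v) = 4.
  Option A: v=40, gcd(4,40)=4 -> preserves
  Option B: v=61, gcd(4,61)=1 -> changes
  Option C: v=27, gcd(4,27)=1 -> changes
  Option D: v=71, gcd(4,71)=1 -> changes
  Option E: v=44, gcd(4,44)=4 -> preserves

Answer: A E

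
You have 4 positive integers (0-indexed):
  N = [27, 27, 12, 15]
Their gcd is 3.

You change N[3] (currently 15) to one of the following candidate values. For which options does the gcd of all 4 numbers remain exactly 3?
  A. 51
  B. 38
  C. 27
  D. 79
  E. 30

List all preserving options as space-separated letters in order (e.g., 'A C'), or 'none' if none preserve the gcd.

Answer: A C E

Derivation:
Old gcd = 3; gcd of others (without N[3]) = 3
New gcd for candidate v: gcd(3, v). Preserves old gcd iff gcd(3, v) = 3.
  Option A: v=51, gcd(3,51)=3 -> preserves
  Option B: v=38, gcd(3,38)=1 -> changes
  Option C: v=27, gcd(3,27)=3 -> preserves
  Option D: v=79, gcd(3,79)=1 -> changes
  Option E: v=30, gcd(3,30)=3 -> preserves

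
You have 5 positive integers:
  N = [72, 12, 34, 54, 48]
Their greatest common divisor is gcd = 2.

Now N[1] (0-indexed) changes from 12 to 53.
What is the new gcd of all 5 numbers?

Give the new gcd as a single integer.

Numbers: [72, 12, 34, 54, 48], gcd = 2
Change: index 1, 12 -> 53
gcd of the OTHER numbers (without index 1): gcd([72, 34, 54, 48]) = 2
New gcd = gcd(g_others, new_val) = gcd(2, 53) = 1

Answer: 1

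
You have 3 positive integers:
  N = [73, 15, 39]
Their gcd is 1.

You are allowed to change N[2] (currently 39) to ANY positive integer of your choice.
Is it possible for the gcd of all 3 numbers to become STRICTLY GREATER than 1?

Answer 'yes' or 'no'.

Answer: no

Derivation:
Current gcd = 1
gcd of all OTHER numbers (without N[2]=39): gcd([73, 15]) = 1
The new gcd after any change is gcd(1, new_value).
This can be at most 1.
Since 1 = old gcd 1, the gcd can only stay the same or decrease.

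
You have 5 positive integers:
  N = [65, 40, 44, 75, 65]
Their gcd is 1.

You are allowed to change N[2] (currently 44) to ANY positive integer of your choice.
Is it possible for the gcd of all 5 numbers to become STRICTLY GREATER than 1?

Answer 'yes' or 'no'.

Current gcd = 1
gcd of all OTHER numbers (without N[2]=44): gcd([65, 40, 75, 65]) = 5
The new gcd after any change is gcd(5, new_value).
This can be at most 5.
Since 5 > old gcd 1, the gcd CAN increase (e.g., set N[2] = 5).

Answer: yes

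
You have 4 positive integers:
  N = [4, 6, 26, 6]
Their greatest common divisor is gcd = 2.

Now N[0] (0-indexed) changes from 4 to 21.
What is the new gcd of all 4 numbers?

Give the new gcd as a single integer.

Numbers: [4, 6, 26, 6], gcd = 2
Change: index 0, 4 -> 21
gcd of the OTHER numbers (without index 0): gcd([6, 26, 6]) = 2
New gcd = gcd(g_others, new_val) = gcd(2, 21) = 1

Answer: 1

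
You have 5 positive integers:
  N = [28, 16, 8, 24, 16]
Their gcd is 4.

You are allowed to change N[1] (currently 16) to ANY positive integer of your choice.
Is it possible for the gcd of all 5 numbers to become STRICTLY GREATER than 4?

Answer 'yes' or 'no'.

Current gcd = 4
gcd of all OTHER numbers (without N[1]=16): gcd([28, 8, 24, 16]) = 4
The new gcd after any change is gcd(4, new_value).
This can be at most 4.
Since 4 = old gcd 4, the gcd can only stay the same or decrease.

Answer: no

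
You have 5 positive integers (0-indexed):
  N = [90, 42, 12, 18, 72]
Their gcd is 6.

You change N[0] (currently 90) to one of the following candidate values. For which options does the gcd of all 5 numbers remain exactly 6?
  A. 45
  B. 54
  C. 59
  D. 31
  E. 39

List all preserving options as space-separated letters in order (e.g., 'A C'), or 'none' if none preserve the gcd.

Old gcd = 6; gcd of others (without N[0]) = 6
New gcd for candidate v: gcd(6, v). Preserves old gcd iff gcd(6, v) = 6.
  Option A: v=45, gcd(6,45)=3 -> changes
  Option B: v=54, gcd(6,54)=6 -> preserves
  Option C: v=59, gcd(6,59)=1 -> changes
  Option D: v=31, gcd(6,31)=1 -> changes
  Option E: v=39, gcd(6,39)=3 -> changes

Answer: B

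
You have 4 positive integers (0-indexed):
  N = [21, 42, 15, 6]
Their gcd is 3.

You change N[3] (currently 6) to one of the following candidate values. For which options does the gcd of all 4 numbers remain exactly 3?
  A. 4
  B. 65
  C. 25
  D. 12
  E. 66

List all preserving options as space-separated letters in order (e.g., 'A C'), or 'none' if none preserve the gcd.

Old gcd = 3; gcd of others (without N[3]) = 3
New gcd for candidate v: gcd(3, v). Preserves old gcd iff gcd(3, v) = 3.
  Option A: v=4, gcd(3,4)=1 -> changes
  Option B: v=65, gcd(3,65)=1 -> changes
  Option C: v=25, gcd(3,25)=1 -> changes
  Option D: v=12, gcd(3,12)=3 -> preserves
  Option E: v=66, gcd(3,66)=3 -> preserves

Answer: D E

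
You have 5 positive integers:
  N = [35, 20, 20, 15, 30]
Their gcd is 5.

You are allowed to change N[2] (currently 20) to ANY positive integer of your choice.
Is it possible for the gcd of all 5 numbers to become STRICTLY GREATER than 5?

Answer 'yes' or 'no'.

Answer: no

Derivation:
Current gcd = 5
gcd of all OTHER numbers (without N[2]=20): gcd([35, 20, 15, 30]) = 5
The new gcd after any change is gcd(5, new_value).
This can be at most 5.
Since 5 = old gcd 5, the gcd can only stay the same or decrease.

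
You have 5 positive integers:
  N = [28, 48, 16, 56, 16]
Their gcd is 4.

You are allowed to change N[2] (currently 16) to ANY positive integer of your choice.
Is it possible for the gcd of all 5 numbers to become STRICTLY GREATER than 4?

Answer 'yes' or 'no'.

Answer: no

Derivation:
Current gcd = 4
gcd of all OTHER numbers (without N[2]=16): gcd([28, 48, 56, 16]) = 4
The new gcd after any change is gcd(4, new_value).
This can be at most 4.
Since 4 = old gcd 4, the gcd can only stay the same or decrease.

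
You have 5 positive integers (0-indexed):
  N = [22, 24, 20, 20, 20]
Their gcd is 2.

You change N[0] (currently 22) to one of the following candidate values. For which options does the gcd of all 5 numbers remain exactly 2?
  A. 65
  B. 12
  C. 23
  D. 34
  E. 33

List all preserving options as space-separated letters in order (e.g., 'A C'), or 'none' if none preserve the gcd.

Answer: D

Derivation:
Old gcd = 2; gcd of others (without N[0]) = 4
New gcd for candidate v: gcd(4, v). Preserves old gcd iff gcd(4, v) = 2.
  Option A: v=65, gcd(4,65)=1 -> changes
  Option B: v=12, gcd(4,12)=4 -> changes
  Option C: v=23, gcd(4,23)=1 -> changes
  Option D: v=34, gcd(4,34)=2 -> preserves
  Option E: v=33, gcd(4,33)=1 -> changes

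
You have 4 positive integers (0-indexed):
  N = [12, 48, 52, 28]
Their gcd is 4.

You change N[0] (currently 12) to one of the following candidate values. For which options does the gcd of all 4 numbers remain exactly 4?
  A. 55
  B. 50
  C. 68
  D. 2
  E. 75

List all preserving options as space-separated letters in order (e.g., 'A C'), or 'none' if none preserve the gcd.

Old gcd = 4; gcd of others (without N[0]) = 4
New gcd for candidate v: gcd(4, v). Preserves old gcd iff gcd(4, v) = 4.
  Option A: v=55, gcd(4,55)=1 -> changes
  Option B: v=50, gcd(4,50)=2 -> changes
  Option C: v=68, gcd(4,68)=4 -> preserves
  Option D: v=2, gcd(4,2)=2 -> changes
  Option E: v=75, gcd(4,75)=1 -> changes

Answer: C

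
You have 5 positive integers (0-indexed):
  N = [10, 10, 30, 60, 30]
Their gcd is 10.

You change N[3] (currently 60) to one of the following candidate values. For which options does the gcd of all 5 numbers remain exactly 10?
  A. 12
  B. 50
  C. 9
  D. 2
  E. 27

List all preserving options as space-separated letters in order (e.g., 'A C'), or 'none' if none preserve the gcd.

Answer: B

Derivation:
Old gcd = 10; gcd of others (without N[3]) = 10
New gcd for candidate v: gcd(10, v). Preserves old gcd iff gcd(10, v) = 10.
  Option A: v=12, gcd(10,12)=2 -> changes
  Option B: v=50, gcd(10,50)=10 -> preserves
  Option C: v=9, gcd(10,9)=1 -> changes
  Option D: v=2, gcd(10,2)=2 -> changes
  Option E: v=27, gcd(10,27)=1 -> changes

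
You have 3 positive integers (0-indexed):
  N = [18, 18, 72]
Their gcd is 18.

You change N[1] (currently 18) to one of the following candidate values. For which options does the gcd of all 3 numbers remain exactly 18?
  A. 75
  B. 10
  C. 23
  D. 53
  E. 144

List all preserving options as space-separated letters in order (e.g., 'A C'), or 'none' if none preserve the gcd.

Old gcd = 18; gcd of others (without N[1]) = 18
New gcd for candidate v: gcd(18, v). Preserves old gcd iff gcd(18, v) = 18.
  Option A: v=75, gcd(18,75)=3 -> changes
  Option B: v=10, gcd(18,10)=2 -> changes
  Option C: v=23, gcd(18,23)=1 -> changes
  Option D: v=53, gcd(18,53)=1 -> changes
  Option E: v=144, gcd(18,144)=18 -> preserves

Answer: E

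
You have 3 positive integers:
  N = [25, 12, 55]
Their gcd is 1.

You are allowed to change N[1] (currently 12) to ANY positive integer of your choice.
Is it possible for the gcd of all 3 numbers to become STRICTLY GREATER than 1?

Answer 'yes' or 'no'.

Answer: yes

Derivation:
Current gcd = 1
gcd of all OTHER numbers (without N[1]=12): gcd([25, 55]) = 5
The new gcd after any change is gcd(5, new_value).
This can be at most 5.
Since 5 > old gcd 1, the gcd CAN increase (e.g., set N[1] = 5).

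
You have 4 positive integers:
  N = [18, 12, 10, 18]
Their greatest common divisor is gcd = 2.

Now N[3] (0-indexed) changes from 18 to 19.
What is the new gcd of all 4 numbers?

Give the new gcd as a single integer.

Numbers: [18, 12, 10, 18], gcd = 2
Change: index 3, 18 -> 19
gcd of the OTHER numbers (without index 3): gcd([18, 12, 10]) = 2
New gcd = gcd(g_others, new_val) = gcd(2, 19) = 1

Answer: 1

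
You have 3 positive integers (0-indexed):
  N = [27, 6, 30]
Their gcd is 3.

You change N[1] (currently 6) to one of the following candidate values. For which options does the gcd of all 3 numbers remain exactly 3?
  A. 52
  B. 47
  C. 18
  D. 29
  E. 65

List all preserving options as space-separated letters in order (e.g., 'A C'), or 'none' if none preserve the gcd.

Old gcd = 3; gcd of others (without N[1]) = 3
New gcd for candidate v: gcd(3, v). Preserves old gcd iff gcd(3, v) = 3.
  Option A: v=52, gcd(3,52)=1 -> changes
  Option B: v=47, gcd(3,47)=1 -> changes
  Option C: v=18, gcd(3,18)=3 -> preserves
  Option D: v=29, gcd(3,29)=1 -> changes
  Option E: v=65, gcd(3,65)=1 -> changes

Answer: C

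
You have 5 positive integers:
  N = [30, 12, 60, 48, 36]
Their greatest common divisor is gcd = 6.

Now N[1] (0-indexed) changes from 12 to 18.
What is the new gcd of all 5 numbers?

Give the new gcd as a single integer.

Numbers: [30, 12, 60, 48, 36], gcd = 6
Change: index 1, 12 -> 18
gcd of the OTHER numbers (without index 1): gcd([30, 60, 48, 36]) = 6
New gcd = gcd(g_others, new_val) = gcd(6, 18) = 6

Answer: 6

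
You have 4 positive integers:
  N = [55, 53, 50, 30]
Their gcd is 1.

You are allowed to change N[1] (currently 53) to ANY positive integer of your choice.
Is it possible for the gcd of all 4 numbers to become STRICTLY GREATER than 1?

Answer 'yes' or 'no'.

Answer: yes

Derivation:
Current gcd = 1
gcd of all OTHER numbers (without N[1]=53): gcd([55, 50, 30]) = 5
The new gcd after any change is gcd(5, new_value).
This can be at most 5.
Since 5 > old gcd 1, the gcd CAN increase (e.g., set N[1] = 5).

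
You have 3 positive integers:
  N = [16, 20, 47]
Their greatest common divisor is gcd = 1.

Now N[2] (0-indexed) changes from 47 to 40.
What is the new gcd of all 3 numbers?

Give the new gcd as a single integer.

Answer: 4

Derivation:
Numbers: [16, 20, 47], gcd = 1
Change: index 2, 47 -> 40
gcd of the OTHER numbers (without index 2): gcd([16, 20]) = 4
New gcd = gcd(g_others, new_val) = gcd(4, 40) = 4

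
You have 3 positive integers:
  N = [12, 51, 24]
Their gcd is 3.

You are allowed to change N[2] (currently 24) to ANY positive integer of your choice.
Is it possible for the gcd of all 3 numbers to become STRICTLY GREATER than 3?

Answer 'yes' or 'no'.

Answer: no

Derivation:
Current gcd = 3
gcd of all OTHER numbers (without N[2]=24): gcd([12, 51]) = 3
The new gcd after any change is gcd(3, new_value).
This can be at most 3.
Since 3 = old gcd 3, the gcd can only stay the same or decrease.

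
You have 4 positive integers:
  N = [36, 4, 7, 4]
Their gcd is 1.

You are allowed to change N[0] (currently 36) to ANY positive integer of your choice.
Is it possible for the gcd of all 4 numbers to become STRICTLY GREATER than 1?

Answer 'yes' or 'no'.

Current gcd = 1
gcd of all OTHER numbers (without N[0]=36): gcd([4, 7, 4]) = 1
The new gcd after any change is gcd(1, new_value).
This can be at most 1.
Since 1 = old gcd 1, the gcd can only stay the same or decrease.

Answer: no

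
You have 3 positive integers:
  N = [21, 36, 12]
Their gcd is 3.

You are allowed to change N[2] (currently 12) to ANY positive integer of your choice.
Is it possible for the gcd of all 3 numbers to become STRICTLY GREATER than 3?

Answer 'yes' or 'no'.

Answer: no

Derivation:
Current gcd = 3
gcd of all OTHER numbers (without N[2]=12): gcd([21, 36]) = 3
The new gcd after any change is gcd(3, new_value).
This can be at most 3.
Since 3 = old gcd 3, the gcd can only stay the same or decrease.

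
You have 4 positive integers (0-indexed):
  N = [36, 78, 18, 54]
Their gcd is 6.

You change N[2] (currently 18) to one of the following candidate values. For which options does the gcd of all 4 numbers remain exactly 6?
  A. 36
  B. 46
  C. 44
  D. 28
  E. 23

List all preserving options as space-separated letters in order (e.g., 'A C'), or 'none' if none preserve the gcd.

Answer: A

Derivation:
Old gcd = 6; gcd of others (without N[2]) = 6
New gcd for candidate v: gcd(6, v). Preserves old gcd iff gcd(6, v) = 6.
  Option A: v=36, gcd(6,36)=6 -> preserves
  Option B: v=46, gcd(6,46)=2 -> changes
  Option C: v=44, gcd(6,44)=2 -> changes
  Option D: v=28, gcd(6,28)=2 -> changes
  Option E: v=23, gcd(6,23)=1 -> changes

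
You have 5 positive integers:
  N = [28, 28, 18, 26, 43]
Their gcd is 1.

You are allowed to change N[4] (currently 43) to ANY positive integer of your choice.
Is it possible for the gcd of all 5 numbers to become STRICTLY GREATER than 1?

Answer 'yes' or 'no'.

Answer: yes

Derivation:
Current gcd = 1
gcd of all OTHER numbers (without N[4]=43): gcd([28, 28, 18, 26]) = 2
The new gcd after any change is gcd(2, new_value).
This can be at most 2.
Since 2 > old gcd 1, the gcd CAN increase (e.g., set N[4] = 2).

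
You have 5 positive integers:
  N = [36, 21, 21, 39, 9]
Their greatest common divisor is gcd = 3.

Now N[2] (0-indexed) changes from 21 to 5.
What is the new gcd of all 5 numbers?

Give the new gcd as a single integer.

Numbers: [36, 21, 21, 39, 9], gcd = 3
Change: index 2, 21 -> 5
gcd of the OTHER numbers (without index 2): gcd([36, 21, 39, 9]) = 3
New gcd = gcd(g_others, new_val) = gcd(3, 5) = 1

Answer: 1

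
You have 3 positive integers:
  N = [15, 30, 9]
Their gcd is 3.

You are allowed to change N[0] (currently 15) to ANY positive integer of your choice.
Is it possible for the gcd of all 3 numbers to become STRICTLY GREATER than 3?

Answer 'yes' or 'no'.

Current gcd = 3
gcd of all OTHER numbers (without N[0]=15): gcd([30, 9]) = 3
The new gcd after any change is gcd(3, new_value).
This can be at most 3.
Since 3 = old gcd 3, the gcd can only stay the same or decrease.

Answer: no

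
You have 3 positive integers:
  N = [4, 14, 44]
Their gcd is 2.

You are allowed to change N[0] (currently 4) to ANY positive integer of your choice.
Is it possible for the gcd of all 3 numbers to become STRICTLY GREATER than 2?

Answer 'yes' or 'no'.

Current gcd = 2
gcd of all OTHER numbers (without N[0]=4): gcd([14, 44]) = 2
The new gcd after any change is gcd(2, new_value).
This can be at most 2.
Since 2 = old gcd 2, the gcd can only stay the same or decrease.

Answer: no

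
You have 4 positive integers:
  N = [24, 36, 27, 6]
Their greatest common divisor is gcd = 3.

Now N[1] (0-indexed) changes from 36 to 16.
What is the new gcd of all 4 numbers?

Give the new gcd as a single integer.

Numbers: [24, 36, 27, 6], gcd = 3
Change: index 1, 36 -> 16
gcd of the OTHER numbers (without index 1): gcd([24, 27, 6]) = 3
New gcd = gcd(g_others, new_val) = gcd(3, 16) = 1

Answer: 1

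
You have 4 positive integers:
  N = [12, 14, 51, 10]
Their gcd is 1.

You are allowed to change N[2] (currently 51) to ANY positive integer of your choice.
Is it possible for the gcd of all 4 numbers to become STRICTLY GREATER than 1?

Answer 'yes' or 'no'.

Current gcd = 1
gcd of all OTHER numbers (without N[2]=51): gcd([12, 14, 10]) = 2
The new gcd after any change is gcd(2, new_value).
This can be at most 2.
Since 2 > old gcd 1, the gcd CAN increase (e.g., set N[2] = 2).

Answer: yes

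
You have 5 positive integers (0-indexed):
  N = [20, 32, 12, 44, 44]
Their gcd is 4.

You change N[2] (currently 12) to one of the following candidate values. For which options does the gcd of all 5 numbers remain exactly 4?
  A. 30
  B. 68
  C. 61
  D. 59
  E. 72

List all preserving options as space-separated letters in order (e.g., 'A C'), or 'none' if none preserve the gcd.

Answer: B E

Derivation:
Old gcd = 4; gcd of others (without N[2]) = 4
New gcd for candidate v: gcd(4, v). Preserves old gcd iff gcd(4, v) = 4.
  Option A: v=30, gcd(4,30)=2 -> changes
  Option B: v=68, gcd(4,68)=4 -> preserves
  Option C: v=61, gcd(4,61)=1 -> changes
  Option D: v=59, gcd(4,59)=1 -> changes
  Option E: v=72, gcd(4,72)=4 -> preserves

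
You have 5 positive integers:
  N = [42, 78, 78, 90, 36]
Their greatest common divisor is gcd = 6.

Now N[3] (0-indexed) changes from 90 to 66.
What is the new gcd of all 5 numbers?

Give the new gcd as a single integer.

Answer: 6

Derivation:
Numbers: [42, 78, 78, 90, 36], gcd = 6
Change: index 3, 90 -> 66
gcd of the OTHER numbers (without index 3): gcd([42, 78, 78, 36]) = 6
New gcd = gcd(g_others, new_val) = gcd(6, 66) = 6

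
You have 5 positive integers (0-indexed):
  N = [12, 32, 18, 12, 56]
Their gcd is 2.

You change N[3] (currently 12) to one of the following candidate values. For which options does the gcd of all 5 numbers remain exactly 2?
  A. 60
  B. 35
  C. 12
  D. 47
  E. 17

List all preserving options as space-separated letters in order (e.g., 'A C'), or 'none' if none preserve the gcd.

Answer: A C

Derivation:
Old gcd = 2; gcd of others (without N[3]) = 2
New gcd for candidate v: gcd(2, v). Preserves old gcd iff gcd(2, v) = 2.
  Option A: v=60, gcd(2,60)=2 -> preserves
  Option B: v=35, gcd(2,35)=1 -> changes
  Option C: v=12, gcd(2,12)=2 -> preserves
  Option D: v=47, gcd(2,47)=1 -> changes
  Option E: v=17, gcd(2,17)=1 -> changes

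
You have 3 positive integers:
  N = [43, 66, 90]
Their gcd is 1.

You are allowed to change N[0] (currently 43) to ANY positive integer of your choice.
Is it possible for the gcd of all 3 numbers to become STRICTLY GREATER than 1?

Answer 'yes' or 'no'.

Current gcd = 1
gcd of all OTHER numbers (without N[0]=43): gcd([66, 90]) = 6
The new gcd after any change is gcd(6, new_value).
This can be at most 6.
Since 6 > old gcd 1, the gcd CAN increase (e.g., set N[0] = 6).

Answer: yes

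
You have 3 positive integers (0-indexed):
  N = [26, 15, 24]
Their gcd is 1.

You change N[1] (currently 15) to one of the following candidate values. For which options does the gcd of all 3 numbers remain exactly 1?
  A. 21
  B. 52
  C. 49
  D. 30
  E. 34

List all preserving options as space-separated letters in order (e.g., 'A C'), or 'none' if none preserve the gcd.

Answer: A C

Derivation:
Old gcd = 1; gcd of others (without N[1]) = 2
New gcd for candidate v: gcd(2, v). Preserves old gcd iff gcd(2, v) = 1.
  Option A: v=21, gcd(2,21)=1 -> preserves
  Option B: v=52, gcd(2,52)=2 -> changes
  Option C: v=49, gcd(2,49)=1 -> preserves
  Option D: v=30, gcd(2,30)=2 -> changes
  Option E: v=34, gcd(2,34)=2 -> changes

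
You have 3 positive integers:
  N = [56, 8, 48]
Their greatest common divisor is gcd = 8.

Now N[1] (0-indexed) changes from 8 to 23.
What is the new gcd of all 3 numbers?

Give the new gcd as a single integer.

Numbers: [56, 8, 48], gcd = 8
Change: index 1, 8 -> 23
gcd of the OTHER numbers (without index 1): gcd([56, 48]) = 8
New gcd = gcd(g_others, new_val) = gcd(8, 23) = 1

Answer: 1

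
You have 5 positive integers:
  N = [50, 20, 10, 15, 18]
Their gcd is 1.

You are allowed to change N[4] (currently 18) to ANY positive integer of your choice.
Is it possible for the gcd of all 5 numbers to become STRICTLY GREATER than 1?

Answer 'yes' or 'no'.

Answer: yes

Derivation:
Current gcd = 1
gcd of all OTHER numbers (without N[4]=18): gcd([50, 20, 10, 15]) = 5
The new gcd after any change is gcd(5, new_value).
This can be at most 5.
Since 5 > old gcd 1, the gcd CAN increase (e.g., set N[4] = 5).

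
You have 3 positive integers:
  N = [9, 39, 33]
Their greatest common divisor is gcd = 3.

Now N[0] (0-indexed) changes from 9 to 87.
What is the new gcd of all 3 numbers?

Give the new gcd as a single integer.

Answer: 3

Derivation:
Numbers: [9, 39, 33], gcd = 3
Change: index 0, 9 -> 87
gcd of the OTHER numbers (without index 0): gcd([39, 33]) = 3
New gcd = gcd(g_others, new_val) = gcd(3, 87) = 3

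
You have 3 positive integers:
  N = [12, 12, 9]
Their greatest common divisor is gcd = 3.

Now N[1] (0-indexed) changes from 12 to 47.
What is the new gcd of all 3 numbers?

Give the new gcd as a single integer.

Answer: 1

Derivation:
Numbers: [12, 12, 9], gcd = 3
Change: index 1, 12 -> 47
gcd of the OTHER numbers (without index 1): gcd([12, 9]) = 3
New gcd = gcd(g_others, new_val) = gcd(3, 47) = 1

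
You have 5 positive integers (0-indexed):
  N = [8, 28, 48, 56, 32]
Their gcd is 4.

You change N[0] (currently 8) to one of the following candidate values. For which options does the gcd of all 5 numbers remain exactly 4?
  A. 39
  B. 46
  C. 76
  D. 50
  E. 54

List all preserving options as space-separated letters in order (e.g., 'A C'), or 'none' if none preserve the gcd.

Old gcd = 4; gcd of others (without N[0]) = 4
New gcd for candidate v: gcd(4, v). Preserves old gcd iff gcd(4, v) = 4.
  Option A: v=39, gcd(4,39)=1 -> changes
  Option B: v=46, gcd(4,46)=2 -> changes
  Option C: v=76, gcd(4,76)=4 -> preserves
  Option D: v=50, gcd(4,50)=2 -> changes
  Option E: v=54, gcd(4,54)=2 -> changes

Answer: C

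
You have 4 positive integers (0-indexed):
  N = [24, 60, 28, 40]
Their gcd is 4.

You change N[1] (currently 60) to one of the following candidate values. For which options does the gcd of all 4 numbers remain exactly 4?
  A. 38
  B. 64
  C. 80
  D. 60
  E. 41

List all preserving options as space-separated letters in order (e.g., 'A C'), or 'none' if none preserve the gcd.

Old gcd = 4; gcd of others (without N[1]) = 4
New gcd for candidate v: gcd(4, v). Preserves old gcd iff gcd(4, v) = 4.
  Option A: v=38, gcd(4,38)=2 -> changes
  Option B: v=64, gcd(4,64)=4 -> preserves
  Option C: v=80, gcd(4,80)=4 -> preserves
  Option D: v=60, gcd(4,60)=4 -> preserves
  Option E: v=41, gcd(4,41)=1 -> changes

Answer: B C D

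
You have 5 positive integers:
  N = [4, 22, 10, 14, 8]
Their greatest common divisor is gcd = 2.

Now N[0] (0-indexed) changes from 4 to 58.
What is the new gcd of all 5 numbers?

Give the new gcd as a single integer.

Numbers: [4, 22, 10, 14, 8], gcd = 2
Change: index 0, 4 -> 58
gcd of the OTHER numbers (without index 0): gcd([22, 10, 14, 8]) = 2
New gcd = gcd(g_others, new_val) = gcd(2, 58) = 2

Answer: 2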